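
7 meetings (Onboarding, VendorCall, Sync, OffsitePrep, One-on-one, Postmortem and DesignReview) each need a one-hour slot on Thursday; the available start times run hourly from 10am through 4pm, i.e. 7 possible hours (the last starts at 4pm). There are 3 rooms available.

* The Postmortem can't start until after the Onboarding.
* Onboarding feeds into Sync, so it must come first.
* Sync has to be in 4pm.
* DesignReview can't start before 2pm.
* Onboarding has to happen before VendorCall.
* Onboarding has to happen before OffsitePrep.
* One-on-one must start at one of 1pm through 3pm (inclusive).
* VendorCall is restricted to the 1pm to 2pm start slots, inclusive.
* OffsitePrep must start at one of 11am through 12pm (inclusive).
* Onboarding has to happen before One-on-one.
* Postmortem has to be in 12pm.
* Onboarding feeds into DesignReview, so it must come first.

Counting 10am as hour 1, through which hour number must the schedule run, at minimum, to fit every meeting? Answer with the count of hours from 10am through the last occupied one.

7 hours

The precedence chain requires at least 2 distinct hours.
With at most 3 per hour and 7 meetings, at least 3 hours are needed.
Sync can't be placed before 4pm — that is hour 7 counting from 10am — so the schedule must run through at least 7 hours.
7 works (last occupied hour: 4pm): for example Onboarding in 10am; Sync in 4pm; VendorCall in 1pm; OffsitePrep in 11am; Postmortem in 12pm; One-on-one in 1pm; DesignReview in 2pm.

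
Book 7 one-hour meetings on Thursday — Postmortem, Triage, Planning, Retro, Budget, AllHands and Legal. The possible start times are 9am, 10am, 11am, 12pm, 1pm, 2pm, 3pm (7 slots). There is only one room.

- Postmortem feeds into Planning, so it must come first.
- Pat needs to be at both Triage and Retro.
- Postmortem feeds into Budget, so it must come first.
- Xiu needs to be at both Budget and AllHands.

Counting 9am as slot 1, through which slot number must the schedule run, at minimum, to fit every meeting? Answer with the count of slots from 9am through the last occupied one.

7

The precedence chain requires at least 2 distinct slots.
With at most 1 per slot and 7 meetings, at least 7 slots are needed.
7 works (last occupied slot: 3pm): for example Budget=11am; Planning=10am; AllHands=2pm; Triage=12pm; Legal=3pm; Postmortem=9am; Retro=1pm.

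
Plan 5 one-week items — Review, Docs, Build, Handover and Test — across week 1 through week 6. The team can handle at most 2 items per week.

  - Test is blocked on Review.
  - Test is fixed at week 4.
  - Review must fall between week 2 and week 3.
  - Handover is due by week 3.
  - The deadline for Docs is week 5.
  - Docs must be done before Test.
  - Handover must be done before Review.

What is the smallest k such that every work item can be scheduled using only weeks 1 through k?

The precedence chain requires at least 3 distinct weeks.
With at most 2 per week and 5 work items, at least 3 weeks are needed.
Test can't be placed before week 4, so the schedule must run through at least week 4.
4 works (last occupied week: week 4): for example Build=week 2, Handover=week 1, Test=week 4, Review=week 2, Docs=week 1.

4 weeks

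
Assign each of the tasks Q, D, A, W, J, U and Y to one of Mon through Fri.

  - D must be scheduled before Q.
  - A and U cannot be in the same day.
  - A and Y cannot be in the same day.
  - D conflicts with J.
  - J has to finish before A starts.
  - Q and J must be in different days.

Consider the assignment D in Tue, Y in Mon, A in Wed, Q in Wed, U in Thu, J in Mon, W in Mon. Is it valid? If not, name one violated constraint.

Yes

D must be scheduled before Q — holds.
A and U cannot be in the same day — holds.
J has to finish before A starts — holds.
D conflicts with J — holds.
A and Y cannot be in the same day — holds.
Q and J must be in different days — holds.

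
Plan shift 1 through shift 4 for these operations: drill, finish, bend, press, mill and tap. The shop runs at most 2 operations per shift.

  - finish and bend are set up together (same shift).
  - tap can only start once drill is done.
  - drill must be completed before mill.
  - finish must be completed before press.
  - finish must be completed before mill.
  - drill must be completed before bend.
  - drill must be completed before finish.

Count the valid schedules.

Splitting on finish: it can be shift 2 (6), shift 3 (1). Listing each branch's schedules as (drill, bend, press, mill, tap) by shift number:
finish=shift 2: (1,2,3,3,4) (1,2,3,4,3) (1,2,3,4,4) (1,2,4,3,3) (1,2,4,3,4) (1,2,4,4,3) — 6.
finish=shift 3: (1,3,4,4,2) — 1.
Summing: 6 + 1 = 7.

7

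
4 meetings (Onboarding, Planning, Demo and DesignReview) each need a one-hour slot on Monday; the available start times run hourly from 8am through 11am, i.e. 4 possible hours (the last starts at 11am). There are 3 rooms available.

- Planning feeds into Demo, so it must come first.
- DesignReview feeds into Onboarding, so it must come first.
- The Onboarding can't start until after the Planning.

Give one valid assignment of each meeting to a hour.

Planning -> 8am, DesignReview -> 8am, Demo -> 9am, Onboarding -> 9am

Checking: DesignReview(8am) before Onboarding(9am); Planning(8am) before Onboarding(9am); Planning(8am) before Demo(9am); max 2 per hour (cap 3).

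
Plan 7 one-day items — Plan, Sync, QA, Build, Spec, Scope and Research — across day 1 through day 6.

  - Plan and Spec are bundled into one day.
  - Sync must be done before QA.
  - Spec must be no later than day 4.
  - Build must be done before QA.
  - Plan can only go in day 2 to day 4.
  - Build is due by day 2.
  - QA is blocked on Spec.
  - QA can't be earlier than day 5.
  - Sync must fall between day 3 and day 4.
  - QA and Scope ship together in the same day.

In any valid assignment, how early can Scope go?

day 5

Scope must be in the same day as QA, which can't be before day 5, so Scope is at least day 5.
Scope at day 5 is achievable: Sync -> day 3; QA -> day 5; Build -> day 1; Spec -> day 2; Plan -> day 2; Scope -> day 5; Research -> day 1.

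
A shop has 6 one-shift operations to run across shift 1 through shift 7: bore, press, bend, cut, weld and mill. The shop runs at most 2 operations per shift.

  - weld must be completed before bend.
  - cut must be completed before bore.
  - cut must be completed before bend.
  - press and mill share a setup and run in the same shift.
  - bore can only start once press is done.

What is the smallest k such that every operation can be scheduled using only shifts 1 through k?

The precedence chain requires at least 2 distinct shifts.
With at most 2 per shift and 6 operations, at least 3 shifts are needed.
3 works (last occupied shift: shift 3): for example mill in shift 2; press in shift 2; cut in shift 1; bend in shift 3; bore in shift 3; weld in shift 1.

3 shifts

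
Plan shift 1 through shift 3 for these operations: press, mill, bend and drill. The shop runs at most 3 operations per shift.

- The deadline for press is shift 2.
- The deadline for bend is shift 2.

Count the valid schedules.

Splitting on press: it can be shift 1 (17), shift 2 (17). Listing each branch's schedules as (mill, bend, drill) by shift number:
press=shift 1: (1,1,2) (1,1,3) (1,2,1) (1,2,2) (1,2,3) (2,1,1) (2,1,2) (2,1,3) (2,2,1) (2,2,2) (2,2,3) (3,1,1) (3,1,2) (3,1,3) (3,2,1) (3,2,2) (3,2,3) — 17.
press=shift 2: (1,1,1) (1,1,2) (1,1,3) (1,2,1) (1,2,2) (1,2,3) (2,1,1) (2,1,2) (2,1,3) (2,2,1) (2,2,3) (3,1,1) (3,1,2) (3,1,3) (3,2,1) (3,2,2) (3,2,3) — 17.
Summing: 17 + 17 = 34.

34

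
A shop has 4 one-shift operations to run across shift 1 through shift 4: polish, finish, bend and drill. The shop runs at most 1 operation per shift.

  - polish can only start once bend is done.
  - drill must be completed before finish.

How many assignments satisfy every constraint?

6

Splitting on polish: it can be shift 2 (1), shift 3 (2), shift 4 (3). Listing each branch's schedules as (finish, bend, drill) by shift number:
polish=shift 2: (4,1,3) — 1.
polish=shift 3: (4,1,2) (4,2,1) — 2.
polish=shift 4: (2,3,1) (3,1,2) (3,2,1) — 3.
Summing: 1 + 2 + 3 = 6.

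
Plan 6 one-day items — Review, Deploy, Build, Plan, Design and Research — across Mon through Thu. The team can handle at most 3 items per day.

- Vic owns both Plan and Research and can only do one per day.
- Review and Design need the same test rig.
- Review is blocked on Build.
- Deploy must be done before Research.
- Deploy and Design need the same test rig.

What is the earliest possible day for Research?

Precedence pushes Research to at least Tue.
Research at Tue is achievable: Plan=Mon; Research=Tue; Design=Wed; Review=Tue; Build=Mon; Deploy=Mon.

Tue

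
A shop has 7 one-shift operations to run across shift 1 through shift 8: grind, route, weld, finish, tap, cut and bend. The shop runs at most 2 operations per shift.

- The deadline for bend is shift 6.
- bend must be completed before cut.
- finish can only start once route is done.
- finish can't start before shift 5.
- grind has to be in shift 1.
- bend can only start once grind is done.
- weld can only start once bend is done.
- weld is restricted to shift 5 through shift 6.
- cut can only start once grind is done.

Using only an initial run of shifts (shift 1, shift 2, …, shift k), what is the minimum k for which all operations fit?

5 shifts

The precedence chain requires at least 3 distinct shifts.
With at most 2 per shift and 7 operations, at least 4 shifts are needed.
weld can't be placed before shift 5, so the schedule must run through at least shift 5.
5 works (last occupied shift: shift 5): for example cut -> shift 3; route -> shift 1; weld -> shift 5; finish -> shift 5; grind -> shift 1; tap -> shift 2; bend -> shift 2.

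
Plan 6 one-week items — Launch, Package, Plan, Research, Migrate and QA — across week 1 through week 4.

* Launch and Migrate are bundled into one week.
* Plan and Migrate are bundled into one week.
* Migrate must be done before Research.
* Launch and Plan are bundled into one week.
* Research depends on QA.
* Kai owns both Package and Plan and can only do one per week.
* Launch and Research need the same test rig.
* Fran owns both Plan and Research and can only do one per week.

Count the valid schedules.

42

Splitting on Launch: it can be week 1 (18), week 2 (15), week 3 (9). Listing each branch's schedules as (Package, Plan, Research, Migrate, QA) by week number:
Launch=week 1: (2,1,2,1,1) (2,1,3,1,1) (2,1,3,1,2) (2,1,4,1,1) (2,1,4,1,2) (2,1,4,1,3) (3,1,2,1,1) (3,1,3,1,1) (3,1,3,1,2) (3,1,4,1,1) (3,1,4,1,2) (3,1,4,1,3) (4,1,2,1,1) (4,1,3,1,1) (4,1,3,1,2) (4,1,4,1,1) (4,1,4,1,2) (4,1,4,1,3) — 18.
Launch=week 2: (1,2,3,2,1) (1,2,3,2,2) (1,2,4,2,1) (1,2,4,2,2) (1,2,4,2,3) (3,2,3,2,1) (3,2,3,2,2) (3,2,4,2,1) (3,2,4,2,2) (3,2,4,2,3) (4,2,3,2,1) (4,2,3,2,2) (4,2,4,2,1) (4,2,4,2,2) (4,2,4,2,3) — 15.
Launch=week 3: (1,3,4,3,1) (1,3,4,3,2) (1,3,4,3,3) (2,3,4,3,1) (2,3,4,3,2) (2,3,4,3,3) (4,3,4,3,1) (4,3,4,3,2) (4,3,4,3,3) — 9.
Summing: 18 + 15 + 9 = 42.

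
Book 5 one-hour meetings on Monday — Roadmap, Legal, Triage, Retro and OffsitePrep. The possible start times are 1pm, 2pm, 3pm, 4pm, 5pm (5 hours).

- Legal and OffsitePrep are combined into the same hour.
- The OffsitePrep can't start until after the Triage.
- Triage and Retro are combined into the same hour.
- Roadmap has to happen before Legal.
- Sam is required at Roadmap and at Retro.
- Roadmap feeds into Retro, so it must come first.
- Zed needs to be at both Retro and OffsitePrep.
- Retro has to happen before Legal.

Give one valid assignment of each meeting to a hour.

Retro in 2pm; Legal in 3pm; Roadmap in 1pm; Triage in 2pm; OffsitePrep in 3pm

Checking: Roadmap(1pm) before Legal(3pm); Retro(2pm) before Legal(3pm); Triage(2pm) before OffsitePrep(3pm); Roadmap(1pm) before Retro(2pm); Retro(2pm) != OffsitePrep(3pm); Roadmap(1pm) != Retro(2pm); Legal = OffsitePrep = 3pm; Triage = Retro = 2pm.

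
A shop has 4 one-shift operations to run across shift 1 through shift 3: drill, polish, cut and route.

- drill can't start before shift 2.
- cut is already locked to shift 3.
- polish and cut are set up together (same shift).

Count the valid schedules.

Splitting on drill: it can be shift 2 (3), shift 3 (3). Listing each branch's schedules as (polish, cut, route) by shift number:
drill=shift 2: (3,3,1) (3,3,2) (3,3,3) — 3.
drill=shift 3: (3,3,1) (3,3,2) (3,3,3) — 3.
Summing: 3 + 3 = 6.

6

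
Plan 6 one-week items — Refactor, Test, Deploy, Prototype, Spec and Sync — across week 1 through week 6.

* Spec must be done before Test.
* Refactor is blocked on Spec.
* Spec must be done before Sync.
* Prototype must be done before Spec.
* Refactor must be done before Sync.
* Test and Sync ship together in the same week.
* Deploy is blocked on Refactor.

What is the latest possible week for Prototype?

Downstream work caps Prototype at week 3.
Prototype at week 3 is achievable: Deploy -> week 6, Spec -> week 4, Prototype -> week 3, Test -> week 6, Refactor -> week 5, Sync -> week 6.

week 3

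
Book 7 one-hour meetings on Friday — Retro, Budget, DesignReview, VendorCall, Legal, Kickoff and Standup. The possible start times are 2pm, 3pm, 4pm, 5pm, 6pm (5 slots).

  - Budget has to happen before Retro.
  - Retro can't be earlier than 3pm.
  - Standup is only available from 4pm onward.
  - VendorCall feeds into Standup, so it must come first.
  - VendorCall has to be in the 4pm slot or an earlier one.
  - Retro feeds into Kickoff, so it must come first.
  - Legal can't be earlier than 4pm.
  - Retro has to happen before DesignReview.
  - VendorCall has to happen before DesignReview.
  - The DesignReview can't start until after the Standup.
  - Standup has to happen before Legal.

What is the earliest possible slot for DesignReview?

5pm

Precedence pushes DesignReview to at least 5pm.
DesignReview at 5pm is achievable: Kickoff -> 4pm; Retro -> 3pm; Standup -> 4pm; DesignReview -> 5pm; VendorCall -> 2pm; Budget -> 2pm; Legal -> 5pm.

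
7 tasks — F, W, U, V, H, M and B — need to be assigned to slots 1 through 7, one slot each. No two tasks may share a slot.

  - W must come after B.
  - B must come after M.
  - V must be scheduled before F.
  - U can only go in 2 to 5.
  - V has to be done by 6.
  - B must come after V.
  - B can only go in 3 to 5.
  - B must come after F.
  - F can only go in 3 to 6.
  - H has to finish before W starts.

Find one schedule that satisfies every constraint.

B in 4; M in 2; U in 5; V in 1; H in 6; W in 7; F in 3

Checking: F(3) before B(4); V(1) before B(4); H(6) before W(7); B(4) before W(7); V(1) before F(3); M(2) before B(4); U=5 in [2,5]; V=1 in [1,6]; F=3 in [3,6]; B=4 in [3,5]; max 1 per slot (cap 1).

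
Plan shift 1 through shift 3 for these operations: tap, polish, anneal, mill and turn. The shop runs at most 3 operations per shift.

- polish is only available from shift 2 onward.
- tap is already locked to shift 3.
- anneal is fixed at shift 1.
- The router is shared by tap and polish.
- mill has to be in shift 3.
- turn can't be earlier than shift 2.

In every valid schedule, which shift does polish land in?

shift 2

polish's window is shift 2–shift 3.
tap is fixed at shift 3, and polish can't share a shift with tap.
So polish must be shift 2.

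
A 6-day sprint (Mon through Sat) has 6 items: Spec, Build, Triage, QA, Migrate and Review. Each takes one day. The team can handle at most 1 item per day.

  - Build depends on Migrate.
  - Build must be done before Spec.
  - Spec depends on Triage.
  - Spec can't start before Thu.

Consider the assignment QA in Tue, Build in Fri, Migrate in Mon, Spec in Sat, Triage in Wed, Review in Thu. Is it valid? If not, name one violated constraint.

Build depends on Migrate — holds.
Spec can't start before Thu — holds.
Spec depends on Triage — holds.
Build must be done before Spec — holds.
The team can handle at most 1 item per day — holds.

Valid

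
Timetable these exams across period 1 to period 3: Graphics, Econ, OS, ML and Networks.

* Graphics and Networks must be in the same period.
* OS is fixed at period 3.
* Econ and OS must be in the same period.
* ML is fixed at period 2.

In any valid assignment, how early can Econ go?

period 3

Econ must be in the same period as OS, which can't be before period 3, so Econ is at least period 3.
Econ at period 3 is achievable: Econ=period 3; ML=period 2; Graphics=period 1; Networks=period 1; OS=period 3.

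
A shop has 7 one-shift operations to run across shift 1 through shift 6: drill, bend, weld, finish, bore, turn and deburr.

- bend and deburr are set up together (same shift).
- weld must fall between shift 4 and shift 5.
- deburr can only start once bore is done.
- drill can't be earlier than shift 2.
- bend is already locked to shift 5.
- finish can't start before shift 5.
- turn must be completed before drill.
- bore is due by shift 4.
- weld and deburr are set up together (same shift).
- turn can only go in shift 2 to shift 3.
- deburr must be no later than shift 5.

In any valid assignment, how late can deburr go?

Deburr must be in the same shift as bend, which can't be before shift 5, so deburr is at least shift 5; deburr's own window allows nothing later than shift 5.
deburr at shift 5 is achievable: bore=shift 1; drill=shift 3; weld=shift 5; finish=shift 5; turn=shift 2; bend=shift 5; deburr=shift 5.

shift 5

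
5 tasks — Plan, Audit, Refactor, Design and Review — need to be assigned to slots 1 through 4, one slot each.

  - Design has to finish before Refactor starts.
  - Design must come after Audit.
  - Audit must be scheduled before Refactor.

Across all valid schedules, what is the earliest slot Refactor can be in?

3

Precedence pushes Refactor to at least 3.
Refactor at 3 is achievable: Plan in 1; Review in 1; Design in 2; Refactor in 3; Audit in 1.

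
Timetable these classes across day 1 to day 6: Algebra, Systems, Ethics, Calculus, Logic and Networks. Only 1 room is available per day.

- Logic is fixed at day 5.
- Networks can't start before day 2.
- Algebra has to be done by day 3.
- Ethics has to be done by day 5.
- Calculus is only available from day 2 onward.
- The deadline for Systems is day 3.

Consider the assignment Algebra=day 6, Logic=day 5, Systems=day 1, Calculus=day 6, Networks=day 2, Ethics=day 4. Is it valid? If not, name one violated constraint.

No. Algebra has to be done by day 3 is not satisfied.

Ethics has to be done by day 5 — holds.
Networks can't start before day 2 — holds.
Calculus is only available from day 2 onward — holds.
Algebra has to be done by day 3 — violated.
The deadline for Systems is day 3 — holds.
Logic is fixed at day 5 — holds.
Only 1 room is available per day — violated.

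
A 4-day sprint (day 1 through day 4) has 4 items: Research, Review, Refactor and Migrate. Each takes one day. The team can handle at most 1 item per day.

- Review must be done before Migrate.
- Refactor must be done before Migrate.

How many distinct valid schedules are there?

8

Splitting on Research: it can be day 1 (2), day 2 (2), day 3 (2), day 4 (2). Listing each branch's schedules as (Review, Refactor, Migrate) by day number:
Research=day 1: (2,3,4) (3,2,4) — 2.
Research=day 2: (1,3,4) (3,1,4) — 2.
Research=day 3: (1,2,4) (2,1,4) — 2.
Research=day 4: (1,2,3) (2,1,3) — 2.
Summing: 2 + 2 + 2 + 2 = 8.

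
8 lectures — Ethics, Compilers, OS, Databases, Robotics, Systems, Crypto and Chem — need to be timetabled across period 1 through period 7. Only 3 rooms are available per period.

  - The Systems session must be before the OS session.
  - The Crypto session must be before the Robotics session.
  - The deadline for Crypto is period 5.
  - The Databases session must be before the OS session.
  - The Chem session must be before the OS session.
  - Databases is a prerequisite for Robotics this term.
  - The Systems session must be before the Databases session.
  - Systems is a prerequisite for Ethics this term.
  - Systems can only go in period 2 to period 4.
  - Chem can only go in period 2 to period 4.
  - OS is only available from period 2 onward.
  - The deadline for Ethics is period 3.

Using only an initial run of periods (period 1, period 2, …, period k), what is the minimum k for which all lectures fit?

4

The precedence chain requires at least 3 distinct periods.
With at most 3 per period and 8 lectures, at least 3 periods are needed.
Propagating the time windows through the other constraints, OS can't land before period 4, so the schedule must run through at least period 4.
4 works (last occupied period: period 4): for example Chem -> period 2, OS -> period 4, Crypto -> period 1, Ethics -> period 3, Compilers -> period 1, Robotics -> period 4, Systems -> period 2, Databases -> period 3.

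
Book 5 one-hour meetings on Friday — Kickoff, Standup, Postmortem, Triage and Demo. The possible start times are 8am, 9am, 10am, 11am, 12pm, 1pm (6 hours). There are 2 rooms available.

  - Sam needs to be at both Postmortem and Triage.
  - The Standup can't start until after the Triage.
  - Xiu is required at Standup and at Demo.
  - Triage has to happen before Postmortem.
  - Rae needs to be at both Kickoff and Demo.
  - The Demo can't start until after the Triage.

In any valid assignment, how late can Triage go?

11am

Downstream work caps Triage at 12pm.
Triage at 11am is achievable: Postmortem -> 12pm, Triage -> 11am, Demo -> 1pm, Kickoff -> 8am, Standup -> 12pm.
Nothing later works — the conflict and capacity constraints rule out every hour after 11am.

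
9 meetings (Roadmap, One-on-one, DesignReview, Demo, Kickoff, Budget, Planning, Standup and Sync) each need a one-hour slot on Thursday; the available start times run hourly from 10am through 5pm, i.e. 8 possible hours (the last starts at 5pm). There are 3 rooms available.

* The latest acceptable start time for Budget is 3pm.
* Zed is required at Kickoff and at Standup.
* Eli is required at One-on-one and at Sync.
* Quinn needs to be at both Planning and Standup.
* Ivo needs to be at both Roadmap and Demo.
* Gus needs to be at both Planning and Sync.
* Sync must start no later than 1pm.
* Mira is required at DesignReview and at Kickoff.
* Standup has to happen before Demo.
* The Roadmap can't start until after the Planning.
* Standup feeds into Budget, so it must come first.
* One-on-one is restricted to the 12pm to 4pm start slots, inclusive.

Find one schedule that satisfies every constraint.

Budget=11am; Sync=10am; DesignReview=10am; Kickoff=12pm; Demo=11am; One-on-one=12pm; Planning=11am; Roadmap=12pm; Standup=10am

Checking: Standup(10am) before Budget(11am); Standup(10am) before Demo(11am); Planning(11am) before Roadmap(12pm); Kickoff(12pm) != Standup(10am); DesignReview(10am) != Kickoff(12pm); Planning(11am) != Sync(10am); Planning(11am) != Standup(10am); Roadmap(12pm) != Demo(11am); One-on-one(12pm) != Sync(10am); Budget=11am in [10am,3pm]; One-on-one=12pm in [12pm,4pm]; Sync=10am in [10am,1pm]; max 3 per hour (cap 3).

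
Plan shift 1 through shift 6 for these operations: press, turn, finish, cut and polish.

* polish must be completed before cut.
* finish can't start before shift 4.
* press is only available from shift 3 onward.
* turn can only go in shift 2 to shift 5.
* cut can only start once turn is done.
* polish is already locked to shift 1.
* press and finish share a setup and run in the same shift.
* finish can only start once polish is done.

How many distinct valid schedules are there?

30

Splitting on press: it can be shift 4 (10), shift 5 (10), shift 6 (10). Listing each branch's schedules as (turn, finish, cut, polish) by shift number:
press=shift 4: (2,4,3,1) (2,4,4,1) (2,4,5,1) (2,4,6,1) (3,4,4,1) (3,4,5,1) (3,4,6,1) (4,4,5,1) (4,4,6,1) (5,4,6,1) — 10.
press=shift 5: (2,5,3,1) (2,5,4,1) (2,5,5,1) (2,5,6,1) (3,5,4,1) (3,5,5,1) (3,5,6,1) (4,5,5,1) (4,5,6,1) (5,5,6,1) — 10.
press=shift 6: (2,6,3,1) (2,6,4,1) (2,6,5,1) (2,6,6,1) (3,6,4,1) (3,6,5,1) (3,6,6,1) (4,6,5,1) (4,6,6,1) (5,6,6,1) — 10.
Summing: 10 + 10 + 10 = 30.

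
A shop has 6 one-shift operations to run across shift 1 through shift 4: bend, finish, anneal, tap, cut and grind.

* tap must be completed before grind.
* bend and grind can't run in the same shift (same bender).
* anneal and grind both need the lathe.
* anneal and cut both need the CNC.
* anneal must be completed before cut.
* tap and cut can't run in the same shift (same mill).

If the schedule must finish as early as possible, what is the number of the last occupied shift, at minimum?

2

The precedence chain requires at least 2 distinct shifts.
2 works (last occupied shift: shift 2): for example cut=shift 2, tap=shift 1, bend=shift 1, anneal=shift 1, finish=shift 1, grind=shift 2.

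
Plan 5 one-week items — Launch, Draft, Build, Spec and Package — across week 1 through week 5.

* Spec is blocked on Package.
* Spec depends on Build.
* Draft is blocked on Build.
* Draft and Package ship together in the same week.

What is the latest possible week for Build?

Downstream work caps Build at week 3.
Build at week 3 is achievable: Draft in week 4; Spec in week 5; Package in week 4; Launch in week 1; Build in week 3.

week 3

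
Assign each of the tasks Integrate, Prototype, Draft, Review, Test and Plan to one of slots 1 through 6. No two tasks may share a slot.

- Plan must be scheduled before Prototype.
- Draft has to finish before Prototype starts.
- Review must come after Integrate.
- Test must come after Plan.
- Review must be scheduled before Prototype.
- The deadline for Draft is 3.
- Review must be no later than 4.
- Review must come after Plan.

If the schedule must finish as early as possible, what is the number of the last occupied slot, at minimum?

The precedence chain requires at least 3 distinct slots.
With at most 1 per slot and 6 tasks, at least 6 slots are needed.
6 works (last occupied slot: 6): for example Test=6; Review=4; Integrate=3; Draft=1; Plan=2; Prototype=5.

6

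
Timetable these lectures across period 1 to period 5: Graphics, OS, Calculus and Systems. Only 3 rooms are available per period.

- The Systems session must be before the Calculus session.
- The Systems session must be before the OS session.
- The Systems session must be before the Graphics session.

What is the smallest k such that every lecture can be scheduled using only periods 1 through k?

The precedence chain requires at least 2 distinct periods.
With at most 3 per period and 4 lectures, at least 2 periods are needed.
2 works (last occupied period: period 2): for example Graphics in period 2; Systems in period 1; OS in period 2; Calculus in period 2.

2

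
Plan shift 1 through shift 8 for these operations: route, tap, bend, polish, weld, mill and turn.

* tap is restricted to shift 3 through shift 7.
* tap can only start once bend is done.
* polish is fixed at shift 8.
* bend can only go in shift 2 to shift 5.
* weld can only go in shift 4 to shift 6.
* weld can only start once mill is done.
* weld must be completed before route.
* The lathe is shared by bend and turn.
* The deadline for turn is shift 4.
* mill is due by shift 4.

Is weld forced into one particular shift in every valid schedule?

weld can be shift 4 (e.g. tap in shift 3, route in shift 5, polish in shift 8, mill in shift 1, turn in shift 1, weld in shift 4, bend in shift 2) or shift 5 (e.g. mill in shift 1; turn in shift 1; tap in shift 3; weld in shift 5; bend in shift 2; polish in shift 8; route in shift 6).

No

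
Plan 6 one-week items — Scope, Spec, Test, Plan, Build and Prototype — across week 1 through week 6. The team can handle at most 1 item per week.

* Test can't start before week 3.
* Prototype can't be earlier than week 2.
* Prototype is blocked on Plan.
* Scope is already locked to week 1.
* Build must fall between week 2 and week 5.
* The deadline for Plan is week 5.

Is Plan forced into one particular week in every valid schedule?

Plan can be week 2 (e.g. Test in week 3; Prototype in week 5; Build in week 4; Plan in week 2; Scope in week 1; Spec in week 6) or week 3 (e.g. Scope -> week 1, Plan -> week 3, Prototype -> week 5, Spec -> week 6, Build -> week 2, Test -> week 4).

No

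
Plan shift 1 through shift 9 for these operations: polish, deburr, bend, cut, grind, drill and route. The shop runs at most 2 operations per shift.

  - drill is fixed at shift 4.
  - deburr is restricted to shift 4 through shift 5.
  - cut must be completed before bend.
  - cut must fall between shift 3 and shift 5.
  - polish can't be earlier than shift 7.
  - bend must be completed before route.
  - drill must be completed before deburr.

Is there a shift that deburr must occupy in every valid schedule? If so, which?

Deburr is available from shift 4; precedence pushes deburr to at least shift 5; deburr's own window allows nothing later than shift 5.
So deburr is pinned to shift 5.

shift 5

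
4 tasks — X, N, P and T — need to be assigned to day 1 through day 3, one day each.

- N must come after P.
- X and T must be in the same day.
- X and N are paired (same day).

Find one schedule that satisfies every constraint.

P=day 1, N=day 2, X=day 2, T=day 2

Checking: P(day 1) before N(day 2); X = N = day 2; X = T = day 2.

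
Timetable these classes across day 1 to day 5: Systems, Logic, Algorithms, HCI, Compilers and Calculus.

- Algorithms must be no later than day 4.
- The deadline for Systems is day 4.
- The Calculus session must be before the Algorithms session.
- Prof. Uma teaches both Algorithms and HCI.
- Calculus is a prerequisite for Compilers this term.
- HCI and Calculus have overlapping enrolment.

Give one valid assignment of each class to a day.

HCI=day 3, Compilers=day 2, Logic=day 1, Algorithms=day 2, Calculus=day 1, Systems=day 1

Checking: Calculus(day 1) before Algorithms(day 2); Calculus(day 1) before Compilers(day 2); HCI(day 3) != Calculus(day 1); Algorithms(day 2) != HCI(day 3); Algorithms=day 2 in [day 1,day 4]; Systems=day 1 in [day 1,day 4].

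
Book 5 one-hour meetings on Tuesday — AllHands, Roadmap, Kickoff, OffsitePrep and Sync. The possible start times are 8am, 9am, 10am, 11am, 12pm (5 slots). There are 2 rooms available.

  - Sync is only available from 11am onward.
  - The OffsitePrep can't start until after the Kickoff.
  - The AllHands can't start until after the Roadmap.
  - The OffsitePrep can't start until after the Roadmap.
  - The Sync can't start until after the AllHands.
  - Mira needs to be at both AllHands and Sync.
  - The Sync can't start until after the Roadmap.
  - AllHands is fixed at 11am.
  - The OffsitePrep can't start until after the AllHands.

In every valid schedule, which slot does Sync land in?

Sync's window is 11am–12pm.
AllHands is fixed at 11am, and Sync can't share a slot with AllHands.
So Sync must be 12pm.

12pm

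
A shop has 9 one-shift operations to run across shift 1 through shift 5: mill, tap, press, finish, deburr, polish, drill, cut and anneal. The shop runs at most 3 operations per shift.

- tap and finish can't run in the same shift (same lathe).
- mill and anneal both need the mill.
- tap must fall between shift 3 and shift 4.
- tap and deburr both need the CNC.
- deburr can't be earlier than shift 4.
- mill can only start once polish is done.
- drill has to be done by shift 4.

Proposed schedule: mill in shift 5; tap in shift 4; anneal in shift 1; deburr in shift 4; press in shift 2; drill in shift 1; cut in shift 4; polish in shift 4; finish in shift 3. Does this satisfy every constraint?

drill has to be done by shift 4 — holds.
mill can only start once polish is done — holds.
tap and finish can't run in the same shift (same lathe) — holds.
tap must fall between shift 3 and shift 4 — holds.
tap and deburr both need the CNC — violated.
mill and anneal both need the mill — holds.
deburr can't be earlier than shift 4 — holds.
The shop runs at most 3 operations per shift — violated.

No — it violates: tap and deburr both need the CNC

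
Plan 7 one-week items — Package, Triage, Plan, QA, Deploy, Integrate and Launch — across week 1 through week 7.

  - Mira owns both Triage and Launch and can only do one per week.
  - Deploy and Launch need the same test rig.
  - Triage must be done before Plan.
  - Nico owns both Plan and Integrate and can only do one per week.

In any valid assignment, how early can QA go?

QA at week 1 is achievable: Integrate=week 1; Deploy=week 1; QA=week 1; Triage=week 1; Launch=week 2; Package=week 1; Plan=week 2.

week 1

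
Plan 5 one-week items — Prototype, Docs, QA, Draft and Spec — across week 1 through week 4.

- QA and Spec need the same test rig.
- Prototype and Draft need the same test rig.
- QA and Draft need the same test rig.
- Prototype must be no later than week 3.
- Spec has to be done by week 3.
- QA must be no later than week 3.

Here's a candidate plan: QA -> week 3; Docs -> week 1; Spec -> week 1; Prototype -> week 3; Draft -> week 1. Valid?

Valid

Prototype must be no later than week 3 — holds.
QA must be no later than week 3 — holds.
Spec has to be done by week 3 — holds.
Prototype and Draft need the same test rig — holds.
QA and Draft need the same test rig — holds.
QA and Spec need the same test rig — holds.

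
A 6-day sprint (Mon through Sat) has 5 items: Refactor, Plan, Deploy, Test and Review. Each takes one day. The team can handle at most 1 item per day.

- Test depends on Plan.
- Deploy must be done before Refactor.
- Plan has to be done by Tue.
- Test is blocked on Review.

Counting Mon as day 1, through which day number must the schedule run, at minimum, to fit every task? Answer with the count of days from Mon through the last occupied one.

The precedence chain requires at least 2 distinct days.
With at most 1 per day and 5 tasks, at least 5 days are needed.
5 works (last occupied day: Fri): for example Review -> Tue, Plan -> Mon, Test -> Wed, Deploy -> Thu, Refactor -> Fri.

5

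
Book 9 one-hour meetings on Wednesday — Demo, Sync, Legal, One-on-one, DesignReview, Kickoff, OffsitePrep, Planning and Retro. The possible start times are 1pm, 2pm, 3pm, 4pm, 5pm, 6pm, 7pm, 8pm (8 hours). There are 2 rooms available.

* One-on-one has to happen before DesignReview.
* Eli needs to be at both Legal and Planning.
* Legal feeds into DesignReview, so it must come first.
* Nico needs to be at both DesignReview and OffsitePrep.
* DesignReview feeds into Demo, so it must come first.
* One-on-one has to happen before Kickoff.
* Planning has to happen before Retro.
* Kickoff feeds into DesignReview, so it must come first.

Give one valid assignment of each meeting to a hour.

Legal=1pm, One-on-one=1pm, Sync=4pm, DesignReview=3pm, OffsitePrep=5pm, Kickoff=2pm, Planning=2pm, Demo=4pm, Retro=3pm

Checking: One-on-one(1pm) before DesignReview(3pm); DesignReview(3pm) before Demo(4pm); Legal(1pm) before DesignReview(3pm); One-on-one(1pm) before Kickoff(2pm); Planning(2pm) before Retro(3pm); Kickoff(2pm) before DesignReview(3pm); Legal(1pm) != Planning(2pm); DesignReview(3pm) != OffsitePrep(5pm); max 2 per hour (cap 2).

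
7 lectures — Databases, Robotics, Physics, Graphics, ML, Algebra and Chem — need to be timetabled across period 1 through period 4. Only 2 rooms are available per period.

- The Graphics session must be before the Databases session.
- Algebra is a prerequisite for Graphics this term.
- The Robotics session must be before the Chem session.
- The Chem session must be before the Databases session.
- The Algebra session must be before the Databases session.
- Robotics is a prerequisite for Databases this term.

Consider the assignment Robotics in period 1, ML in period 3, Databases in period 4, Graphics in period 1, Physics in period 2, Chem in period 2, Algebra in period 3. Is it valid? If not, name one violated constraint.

No — it violates: Algebra is a prerequisite for Graphics this term

The Graphics session must be before the Databases session — holds.
Only 2 rooms are available per period — holds.
Algebra is a prerequisite for Graphics this term — violated.
The Algebra session must be before the Databases session — holds.
Robotics is a prerequisite for Databases this term — holds.
The Chem session must be before the Databases session — holds.
The Robotics session must be before the Chem session — holds.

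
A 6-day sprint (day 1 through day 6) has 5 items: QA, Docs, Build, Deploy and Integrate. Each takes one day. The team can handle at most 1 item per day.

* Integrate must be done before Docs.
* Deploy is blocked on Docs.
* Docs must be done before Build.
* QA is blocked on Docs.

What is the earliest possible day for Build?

day 3

Precedence pushes Build to at least day 3.
Build at day 3 is achievable: Docs -> day 2; Integrate -> day 1; QA -> day 4; Build -> day 3; Deploy -> day 5.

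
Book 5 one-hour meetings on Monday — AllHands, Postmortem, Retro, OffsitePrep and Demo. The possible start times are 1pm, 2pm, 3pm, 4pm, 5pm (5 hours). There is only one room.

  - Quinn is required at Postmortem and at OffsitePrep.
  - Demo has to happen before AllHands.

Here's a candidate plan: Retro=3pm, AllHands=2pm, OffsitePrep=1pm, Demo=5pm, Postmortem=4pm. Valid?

Demo has to happen before AllHands — violated.
Quinn is required at Postmortem and at OffsitePrep — holds.
There is only one room — holds.

No. Demo has to happen before AllHands is not satisfied.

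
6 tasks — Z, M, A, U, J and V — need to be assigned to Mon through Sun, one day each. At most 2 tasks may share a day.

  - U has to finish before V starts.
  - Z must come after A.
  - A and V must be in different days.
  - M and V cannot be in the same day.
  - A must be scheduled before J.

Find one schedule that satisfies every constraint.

Z -> Tue; A -> Mon; J -> Tue; U -> Mon; V -> Wed; M -> Thu

Checking: A(Mon) before Z(Tue); U(Mon) before V(Wed); A(Mon) before J(Tue); M(Thu) != V(Wed); A(Mon) != V(Wed); max 2 per day (cap 2).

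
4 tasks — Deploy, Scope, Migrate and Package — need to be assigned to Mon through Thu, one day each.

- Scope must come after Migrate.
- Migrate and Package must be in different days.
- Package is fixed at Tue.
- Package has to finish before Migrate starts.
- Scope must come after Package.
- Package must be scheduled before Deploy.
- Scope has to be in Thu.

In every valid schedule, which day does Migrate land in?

Package is fixed at Tue and must come before Migrate, so Migrate is at least Wed.
Scope is fixed at Thu and must come after Migrate, so Migrate is at most Wed.
So Migrate must be Wed.

Wed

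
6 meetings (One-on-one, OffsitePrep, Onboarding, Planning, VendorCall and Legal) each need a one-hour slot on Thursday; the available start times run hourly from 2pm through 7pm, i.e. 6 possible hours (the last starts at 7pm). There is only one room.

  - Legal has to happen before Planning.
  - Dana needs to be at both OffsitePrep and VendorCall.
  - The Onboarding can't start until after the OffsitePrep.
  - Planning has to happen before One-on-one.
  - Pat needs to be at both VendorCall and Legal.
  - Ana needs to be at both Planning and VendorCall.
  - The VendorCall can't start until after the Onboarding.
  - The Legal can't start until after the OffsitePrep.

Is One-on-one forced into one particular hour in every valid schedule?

No

One-on-one can be 5pm (e.g. OffsitePrep=2pm; Planning=4pm; One-on-one=5pm; Legal=3pm; Onboarding=6pm; VendorCall=7pm) or 6pm (e.g. Legal in 4pm, Planning in 5pm, VendorCall in 7pm, One-on-one in 6pm, OffsitePrep in 2pm, Onboarding in 3pm).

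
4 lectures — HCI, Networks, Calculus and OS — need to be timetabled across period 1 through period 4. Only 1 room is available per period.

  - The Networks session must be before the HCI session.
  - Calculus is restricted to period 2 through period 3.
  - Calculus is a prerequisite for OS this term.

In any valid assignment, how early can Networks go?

Downstream work caps Networks at period 3.
Networks at period 1 is achievable: HCI -> period 3, OS -> period 4, Calculus -> period 2, Networks -> period 1.

period 1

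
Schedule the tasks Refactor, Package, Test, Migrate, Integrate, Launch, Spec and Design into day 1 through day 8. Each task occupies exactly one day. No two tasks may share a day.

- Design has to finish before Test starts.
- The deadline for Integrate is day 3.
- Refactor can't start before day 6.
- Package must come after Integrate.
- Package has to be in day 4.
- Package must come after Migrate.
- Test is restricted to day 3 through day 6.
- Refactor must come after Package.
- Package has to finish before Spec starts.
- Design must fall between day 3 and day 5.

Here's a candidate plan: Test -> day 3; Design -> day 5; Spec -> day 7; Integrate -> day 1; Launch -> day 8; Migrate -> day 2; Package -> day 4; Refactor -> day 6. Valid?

No. Design has to finish before Test starts is not satisfied.

Refactor must come after Package — holds.
The deadline for Integrate is day 3 — holds.
No two tasks may share a day — holds.
Refactor can't start before day 6 — holds.
Package must come after Migrate — holds.
Package has to finish before Spec starts — holds.
Package must come after Integrate — holds.
Design must fall between day 3 and day 5 — holds.
Design has to finish before Test starts — violated.
Package has to be in day 4 — holds.
Test is restricted to day 3 through day 6 — holds.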